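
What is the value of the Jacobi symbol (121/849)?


Compute (121/849) via quadratic reciprocity:
  reciprocity: (121/849) -> +(849/121)
  reduce: (2/121)
  pull out 2: (2/121) = +1  (since 121 mod 8 = 1)
  (1/121) = 1
Product of signs = 1

1


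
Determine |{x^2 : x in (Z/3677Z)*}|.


For prime p, the number of non-zero quadratic residues is (p-1)/2.
= (3677-1)/2
= 1838

1838


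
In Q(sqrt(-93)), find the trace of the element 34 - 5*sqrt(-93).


Tr(a + b*sqrt(d)) = (a + b*sqrt(d)) + (a - b*sqrt(d)) = 2a
= 2 * (34)
= 68

68


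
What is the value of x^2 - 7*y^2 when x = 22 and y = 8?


x^2 - d*y^2
= 22^2 - 7*8^2
= 484 - 448
= 36

36


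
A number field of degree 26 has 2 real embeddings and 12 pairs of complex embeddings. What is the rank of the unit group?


By Dirichlet's unit theorem:
rank = r1 + r2 - 1
= 2 + 12 - 1
= 13

13


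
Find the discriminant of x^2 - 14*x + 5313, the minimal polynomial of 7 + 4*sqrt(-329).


The element 7 + 4*sqrt(-329) has minimal polynomial:
x^2 - 14*x + 5313
Discriminant = (-14)^2 - 4*(5313)
= 196 - 21252
= -21056

-21056


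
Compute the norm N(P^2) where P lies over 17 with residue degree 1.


N(P^a) = p^(a*f)
= 17^(2*1)
= 17^2
= 289

289


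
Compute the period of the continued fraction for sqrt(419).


Run the CF algorithm for sqrt(419).
a_0 = floor(sqrt(419)) = 20; set m_0=0, q_0=1.
Recurrence: m' = q*a - m,  q' = (d - m'^2)/q,  a' = floor((a_0 + m')/q').
  step 1: m=20, q=19, a=2
  step 2: m=18, q=5, a=7
  step 3: m=17, q=26, a=1
  step 4: m=9, q=13, a=2
  step 5: m=17, q=10, a=3
  step 6: m=13, q=25, a=1
  step 7: m=12, q=11, a=2
  step 8: m=10, q=29, a=1
  step 9: m=19, q=2, a=19
  step 10: m=19, q=29, a=1
  step 11: m=10, q=11, a=2
  step 12: m=12, q=25, a=1
  step 13: m=13, q=10, a=3
  step 14: m=17, q=13, a=2
  step 15: m=9, q=26, a=1
  step 16: m=17, q=5, a=7
  step 17: m=18, q=19, a=2
  step 18: m=20, q=1, a=40
a_18 = 2*a_0 = 40, so the period closes here.
sqrt(419) = [20; 2, 7, 1, 2, 3, 1, 2, 1, 19, 1, 2, 1, 3, 2, 1, 7, 2, 40]
Period length = 18

18


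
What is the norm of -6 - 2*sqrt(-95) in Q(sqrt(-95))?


N(a + b*sqrt(d)) = a^2 - d*b^2
= (-6)^2 - (-95)*(-2)^2
= 36 + 380
= 416

416


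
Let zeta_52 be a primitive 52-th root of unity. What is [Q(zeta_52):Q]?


The degree equals Euler's totient phi(52).
52 = 2^2 * 13
phi(52) = 24

24


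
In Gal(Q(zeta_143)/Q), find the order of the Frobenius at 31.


The Frobenius at p in Gal(Q(zeta_n)/Q) = (Z/nZ)* is the class of p, so its order is ord_143(31), the smallest k >= 1 with 31^k = 1 mod 143.
n = 143 = 11 * 13, phi(143) = 120; the order divides phi(n).
Divisors of 120: 1, 2, 3, 4, 5, 6, 8, 10, 12, 15, 20, 24, 30, 40, 60, 120
Repeated squaring mod 143: 31^1 = 31, 31^2 = 103, 31^4 = 27, 31^8 = 14, 31^16 = 53, 31^32 = 92, 31^64 = 27
Test divisors in increasing order:
  k=1: 31^1 = 31 mod 143
  k=2: 31^2 = 103 mod 143
  k=3: 31^3 = 103 * 31 = 47 mod 143
  k=4: 31^4 = 27 mod 143
  k=5: 31^5 = 27 * 31 = 122 mod 143
  k=6: 31^6 = 27 * 103 = 64 mod 143
  k=8: 31^8 = 14 mod 143
  k=10: 31^10 = 14 * 103 = 12 mod 143
  k=12: 31^12 = 14 * 27 = 92 mod 143
  k=15: 31^15 = 14 * 27 * 103 * 31 = 34 mod 143
  k=20: 31^20 = 53 * 27 = 1 mod 143  <- first divisor giving 1
Order = 20

20


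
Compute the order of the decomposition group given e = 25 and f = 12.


|D_P| = e * f
= 25 * 12
= 300

300


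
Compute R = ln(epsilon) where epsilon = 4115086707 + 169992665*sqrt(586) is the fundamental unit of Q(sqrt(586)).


epsilon = 4115086707 + 169992665*sqrt(586)
= 8.2302e+09
R = ln(8.2302e+09)
= 22.8311

22.8311


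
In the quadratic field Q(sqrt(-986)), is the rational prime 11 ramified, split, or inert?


K = Q(sqrt(-986)). Since d mod 4 = 2, disc(K) = -3944.
Check p | disc: -3944 mod 11 = 5.
p does not divide disc. Compute Legendre symbol (d/p):
4^((11-1)/2) mod 11 = 1
(d/p) = 1, so p splits: (p) = P*P' with e=1, f=1, g=2.
Therefore p is split.

split


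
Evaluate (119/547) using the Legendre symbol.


p = 547 is prime, so compute (119/547) with the reciprocity algorithm (Jacobi-symbol steps: pull out 2s via (2/n), flip via reciprocity, reduce):
  reciprocity: (119/547) -> -(547/119)
  reduce: (71/119)
  reciprocity: (71/119) -> -(119/71)
  reduce: (48/71)
  pull out 2: (2/71) = +1  (since 71 mod 8 = 7)
  pull out 2: (2/71) = +1  (since 71 mod 8 = 7)
  pull out 2: (2/71) = +1  (since 71 mod 8 = 7)
  pull out 2: (2/71) = +1  (since 71 mod 8 = 7)
  reciprocity: (3/71) -> -(71/3)
  reduce: (2/3)
  pull out 2: (2/3) = -1  (since 3 mod 8 = 3)
  (1/3) = 1
Product of signs = 1
(119/547) = 1

1


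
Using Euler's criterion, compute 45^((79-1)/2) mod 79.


p = 79 is prime and the exponent is (p-1)/2 = 39, so by Euler's criterion 45^39 = (45/79) = +1 or -1 mod 79.
Compute by square-and-multiply:
  39 = 32 + 4 + 2 + 1 (binary 100111)
  Repeated squaring mod 79: 45^1 = 45, 45^2 = 50, 45^4 = 51, 45^8 = 73, 45^16 = 36, 45^32 = 32
  45^39 = 45^32 * 45^4 * 45^2 * 45^1 = 32 * 51 * 50 * 45 mod 79
    32 * 51 = 1632 = 52 mod 79
    52 * 50 = 2600 = 72 mod 79
    72 * 45 = 3240 = 1 mod 79
  45^39 = 1 mod 79
Result 1: 45 is a quadratic residue mod 79.
45^39 mod 79 = 1

1


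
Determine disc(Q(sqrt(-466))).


For K = Q(sqrt(d)) with d squarefree: disc(K) = d if d = 1 mod 4, and disc(K) = 4d if d = 2 or 3 mod 4.
Here d = -466, and d mod 4 = 2.
d = 2 mod 4, not 1 (O_K = Z[sqrt(d)]), so disc(K) = 4d = 4 * (-466) = -1864

-1864


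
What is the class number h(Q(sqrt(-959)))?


K = Q(sqrt(-959)). d mod 4 = 1, so D = disc(K) = d = -959
h(K) equals the number of primitive reduced positive-definite forms (a, b, c) = a*x^2 + b*x*y + c*y^2 with b^2 - 4ac = D,
where reduced means |b| <= a <= c, with b >= 0 whenever |b| = a or a = c, and primitive means gcd(a, b, c) = 1.
Reduced forces 3a^2 <= |D| = 959, so 1 <= a <= 17; b must have the parity of D, and c = (b^2 - D)/(4a) must be an integer >= a.
Enumerate a = 1..17, b in [-a, a]:
  a=1: (1, 1, 240)  [1]
  a=2: (2, -1, 120), (2, 1, 120)  [2]
  a=3: (3, -1, 80), (3, 1, 80)  [2]
  a=4: (4, -1, 60), (4, 1, 60)  [2]
  a=5: (5, -1, 48), (5, 1, 48)  [2]
  a=6: (6, -5, 41), (6, -1, 40), (6, 1, 40), (6, 5, 41)  [4]
  a=7: (7, 7, 36)  [1]
  a=8: (8, -1, 30), (8, 1, 30)  [2]
  a=9: (9, -7, 28), (9, 7, 28)  [2]
  a=10: (10, -9, 26), (10, -1, 24), (10, 1, 24), (10, 9, 26)  [4]
  a=11: (11, -3, 22), (11, 3, 22)  [2]
  a=12: (12, -7, 21), (12, -1, 20), (12, 1, 20), (12, 7, 21)  [4]
  a=13: (13, -9, 20), (13, 9, 20)  [2]
  a=14: (14, -7, 18), (14, 7, 18)  [2]
  a=15: (15, -11, 18), (15, -1, 16), (15, 1, 16), (15, 11, 18)  [4]
  a=16..17: none
Total reduced forms: 1 + 2 + 2 + 2 + 2 + 4 + 1 + 2 + 2 + 4 + 2 + 4 + 2 + 2 + 4 = 36
h = 36

36


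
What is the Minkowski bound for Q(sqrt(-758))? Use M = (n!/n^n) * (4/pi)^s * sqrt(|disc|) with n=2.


d = -758, d mod 4 = 2, so disc(K) = 4d = -3032; |disc(K)| = 3032
Imaginary quadratic field, so n = 2, s = r2 = 1, r1 = 0
M = (n!/n^n) * (4/pi)^s * sqrt(|disc(K)|) = (2!/2^2) * (4/pi)^1 * sqrt(3032)
= 0.5 * 1.273240 * 55.063600
= 35.0546

35.0546


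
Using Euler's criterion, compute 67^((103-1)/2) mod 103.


p = 103 is prime and the exponent is (p-1)/2 = 51, so by Euler's criterion 67^51 = (67/103) = +1 or -1 mod 103.
Compute by square-and-multiply:
  51 = 32 + 16 + 2 + 1 (binary 110011)
  Repeated squaring mod 103: 67^1 = 67, 67^2 = 60, 67^4 = 98, 67^8 = 25, 67^16 = 7, 67^32 = 49
  67^51 = 67^32 * 67^16 * 67^2 * 67^1 = 49 * 7 * 60 * 67 mod 103
    49 * 7 = 343 = 34 mod 103
    34 * 60 = 2040 = 83 mod 103
    83 * 67 = 5561 = 102 mod 103
  67^51 = 102 mod 103
Result 102 = p - 1 = -1 mod 103: 67 is a quadratic non-residue mod 103. As a residue in [0, p-1] the value is 102.
67^51 mod 103 = 102

102


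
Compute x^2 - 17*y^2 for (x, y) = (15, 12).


x^2 - d*y^2
= 15^2 - 17*12^2
= 225 - 2448
= -2223

-2223


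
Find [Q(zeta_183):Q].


The degree equals Euler's totient phi(183).
183 = 3 * 61
phi(183) = 120

120


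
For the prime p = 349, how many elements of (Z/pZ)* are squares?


For prime p, the number of non-zero quadratic residues is (p-1)/2.
= (349-1)/2
= 174

174


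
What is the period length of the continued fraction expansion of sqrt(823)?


Run the CF algorithm for sqrt(823).
a_0 = floor(sqrt(823)) = 28; set m_0=0, q_0=1.
Recurrence: m' = q*a - m,  q' = (d - m'^2)/q,  a' = floor((a_0 + m')/q').
  step 1: m=28, q=39, a=1
  step 2: m=11, q=18, a=2
  step 3: m=25, q=11, a=4
  step 4: m=19, q=42, a=1
  step 5: m=23, q=7, a=7
  step 6: m=26, q=21, a=2
  step 7: m=16, q=27, a=1
  step 8: m=11, q=26, a=1
  step 9: m=15, q=23, a=1
  step 10: m=8, q=33, a=1
  step 11: m=25, q=6, a=8
  step 12: m=23, q=49, a=1
  step 13: m=26, q=3, a=18
  step 14: m=28, q=13, a=4
  step 15: m=24, q=19, a=2
  step 16: m=14, q=33, a=1
  step 17: m=19, q=14, a=3
  step 18: m=23, q=21, a=2
  step 19: m=19, q=22, a=2
  step 20: m=25, q=9, a=5
  step 21: m=20, q=47, a=1
  step 22: m=27, q=2, a=27
  step 23: m=27, q=47, a=1
  step 24: m=20, q=9, a=5
  step 25: m=25, q=22, a=2
  step 26: m=19, q=21, a=2
  step 27: m=23, q=14, a=3
  step 28: m=19, q=33, a=1
  step 29: m=14, q=19, a=2
  step 30: m=24, q=13, a=4
  step 31: m=28, q=3, a=18
  step 32: m=26, q=49, a=1
  step 33: m=23, q=6, a=8
  step 34: m=25, q=33, a=1
  step 35: m=8, q=23, a=1
  step 36: m=15, q=26, a=1
  step 37: m=11, q=27, a=1
  step 38: m=16, q=21, a=2
  step 39: m=26, q=7, a=7
  step 40: m=23, q=42, a=1
  step 41: m=19, q=11, a=4
  step 42: m=25, q=18, a=2
  step 43: m=11, q=39, a=1
  step 44: m=28, q=1, a=56
a_44 = 2*a_0 = 56, so the period closes here.
sqrt(823) = [28; 1, 2, 4, 1, 7, 2, 1, 1, 1, 1, 8, 1, 18, 4, 2, 1, 3, 2, 2, 5, 1, 27, 1, 5, 2, 2, 3, 1, 2, 4, 18, 1, 8, 1, 1, 1, 1, 2, 7, 1, 4, 2, 1, 56]
Period length = 44

44


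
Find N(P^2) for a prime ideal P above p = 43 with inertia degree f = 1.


N(P^a) = p^(a*f)
= 43^(2*1)
= 43^2
= 1849

1849


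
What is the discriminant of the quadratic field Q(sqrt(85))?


For K = Q(sqrt(d)) with d squarefree: disc(K) = d if d = 1 mod 4, and disc(K) = 4d if d = 2 or 3 mod 4.
Here d = 85, and d mod 4 = 1.
d = 1 mod 4 (O_K = Z[(1+sqrt(d))/2]), so disc(K) = d = 85

85


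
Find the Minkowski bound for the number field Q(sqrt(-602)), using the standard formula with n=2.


d = -602, d mod 4 = 2, so disc(K) = 4d = -2408; |disc(K)| = 2408
Imaginary quadratic field, so n = 2, s = r2 = 1, r1 = 0
M = (n!/n^n) * (4/pi)^s * sqrt(|disc(K)|) = (2!/2^2) * (4/pi)^1 * sqrt(2408)
= 0.5 * 1.273240 * 49.071377
= 31.2398

31.2398


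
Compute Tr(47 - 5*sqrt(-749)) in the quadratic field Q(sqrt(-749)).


Tr(a + b*sqrt(d)) = (a + b*sqrt(d)) + (a - b*sqrt(d)) = 2a
= 2 * (47)
= 94

94


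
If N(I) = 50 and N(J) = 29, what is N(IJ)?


N(IJ) = N(I) * N(J)
= 50 * 29
= 1450

1450


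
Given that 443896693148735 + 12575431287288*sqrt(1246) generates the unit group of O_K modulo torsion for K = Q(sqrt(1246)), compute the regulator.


epsilon = 443896693148735 + 12575431287288*sqrt(1246)
= 8.8779e+14
R = ln(8.8779e+14)
= 34.4198

34.4198


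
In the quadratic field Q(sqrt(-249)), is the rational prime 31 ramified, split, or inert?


K = Q(sqrt(-249)). Since d mod 4 = 3, disc(K) = -996.
Check p | disc: -996 mod 31 = 27.
p does not divide disc. Compute Legendre symbol (d/p):
30^((31-1)/2) mod 31 = -1
(d/p) = -1, so p is inert: (p) stays prime with e=1, f=2, g=1.
Therefore p is inert.

inert


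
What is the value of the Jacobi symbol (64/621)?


Compute (64/621) via quadratic reciprocity:
  pull out 2: (2/621) = -1  (since 621 mod 8 = 5)
  pull out 2: (2/621) = -1  (since 621 mod 8 = 5)
  pull out 2: (2/621) = -1  (since 621 mod 8 = 5)
  pull out 2: (2/621) = -1  (since 621 mod 8 = 5)
  pull out 2: (2/621) = -1  (since 621 mod 8 = 5)
  pull out 2: (2/621) = -1  (since 621 mod 8 = 5)
  (1/621) = 1
Product of signs = 1

1


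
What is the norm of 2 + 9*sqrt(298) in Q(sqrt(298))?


N(a + b*sqrt(d)) = a^2 - d*b^2
= (2)^2 - (298)*(9)^2
= 4 - 24138
= -24134

-24134


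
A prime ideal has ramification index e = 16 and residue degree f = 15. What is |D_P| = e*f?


|D_P| = e * f
= 16 * 15
= 240

240


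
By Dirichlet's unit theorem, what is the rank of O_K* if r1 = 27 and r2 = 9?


By Dirichlet's unit theorem:
rank = r1 + r2 - 1
= 27 + 9 - 1
= 35

35


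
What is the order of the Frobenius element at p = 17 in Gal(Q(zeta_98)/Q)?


The Frobenius at p in Gal(Q(zeta_n)/Q) = (Z/nZ)* is the class of p, so its order is ord_98(17), the smallest k >= 1 with 17^k = 1 mod 98.
n = 98 = 2 * 7^2, phi(98) = 42; the order divides phi(n).
Divisors of 42: 1, 2, 3, 6, 7, 14, 21, 42
Repeated squaring mod 98: 17^1 = 17, 17^2 = 93, 17^4 = 25, 17^8 = 37, 17^16 = 95, 17^32 = 9
Test divisors in increasing order:
  k=1: 17^1 = 17 mod 98
  k=2: 17^2 = 93 mod 98
  k=3: 17^3 = 93 * 17 = 13 mod 98
  k=6: 17^6 = 25 * 93 = 71 mod 98
  k=7: 17^7 = 25 * 93 * 17 = 31 mod 98
  k=14: 17^14 = 37 * 25 * 93 = 79 mod 98
  k=21: 17^21 = 95 * 25 * 17 = 97 mod 98
  k=42: 17^42 = 9 * 37 * 93 = 1 mod 98  <- first divisor giving 1
Order = 42

42


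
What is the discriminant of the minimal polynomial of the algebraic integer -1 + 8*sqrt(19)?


The element -1 + 8*sqrt(19) has minimal polynomial:
x^2 + 2*x - 1215
Discriminant = (2)^2 - 4*(-1215)
= 4 + 4860
= 4864

4864


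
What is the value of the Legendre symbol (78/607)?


p = 607 is prime, so compute (78/607) with the reciprocity algorithm (Jacobi-symbol steps: pull out 2s via (2/n), flip via reciprocity, reduce):
  pull out 2: (2/607) = +1  (since 607 mod 8 = 7)
  reciprocity: (39/607) -> -(607/39)
  reduce: (22/39)
  pull out 2: (2/39) = +1  (since 39 mod 8 = 7)
  reciprocity: (11/39) -> -(39/11)
  reduce: (6/11)
  pull out 2: (2/11) = -1  (since 11 mod 8 = 3)
  reciprocity: (3/11) -> -(11/3)
  reduce: (2/3)
  pull out 2: (2/3) = -1  (since 3 mod 8 = 3)
  (1/3) = 1
Product of signs = -1
(78/607) = -1

-1


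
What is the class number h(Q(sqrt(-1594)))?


K = Q(sqrt(-1594)). d mod 4 = 2, so D = disc(K) = 4d = -6376
h(K) equals the number of primitive reduced positive-definite forms (a, b, c) = a*x^2 + b*x*y + c*y^2 with b^2 - 4ac = D,
where reduced means |b| <= a <= c, with b >= 0 whenever |b| = a or a = c, and primitive means gcd(a, b, c) = 1.
Reduced forces 3a^2 <= |D| = 6376, so 1 <= a <= 46; b must have the parity of D, and c = (b^2 - D)/(4a) must be an integer >= a.
Enumerate a = 1..46, b in [-a, a]:
  a=1: (1, 0, 1594)  [1]
  a=2: (2, 0, 797)  [1]
  a=3..4: none
  a=5: (5, -2, 319), (5, 2, 319)  [2]
  a=6: none
  a=7: (7, -6, 229), (7, 6, 229)  [2]
  a=8..9: none
  a=10: (10, -8, 161), (10, 8, 161)  [2]
  a=11: (11, -2, 145), (11, 2, 145)  [2]
  a=12..13: none
  a=14: (14, -8, 115), (14, 8, 115)  [2]
  a=15..16: none
  a=17: (17, -4, 94), (17, 4, 94)  [2]
  a=18..21: none
  a=22: (22, -20, 77), (22, 20, 77)  [2]
  a=23: (23, -8, 70), (23, 8, 70)  [2]
  a=24: none
  a=25: (25, -18, 67), (25, 18, 67)  [2]
  a=26..28: none
  a=29: (29, -2, 55), (29, 2, 55)  [2]
  a=30: none
  a=31: (31, -14, 53), (31, 14, 53)  [2]
  a=32..33: none
  a=34: (34, -4, 47), (34, 4, 47)  [2]
  a=35: (35, -22, 49), (35, -8, 46), (35, 8, 46), (35, 22, 49)  [4]
  a=36: none
  a=37: (37, -32, 50), (37, 32, 50)  [2]
  a=38..40: none
  a=41: (41, -26, 43), (41, 26, 43)  [2]
  a=42..46: none
Total reduced forms: 1 + 1 + 2 + 2 + 2 + 2 + 2 + 2 + 2 + 2 + 2 + 2 + 2 + 2 + 4 + 2 + 2 = 34
h = 34

34


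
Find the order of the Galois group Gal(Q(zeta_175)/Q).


|Gal(Q(zeta_175)/Q)| = phi(175)
= 120

120


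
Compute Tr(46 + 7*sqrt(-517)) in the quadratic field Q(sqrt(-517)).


Tr(a + b*sqrt(d)) = (a + b*sqrt(d)) + (a - b*sqrt(d)) = 2a
= 2 * (46)
= 92

92


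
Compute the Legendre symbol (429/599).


p = 599 is prime, so compute (429/599) with the reciprocity algorithm (Jacobi-symbol steps: pull out 2s via (2/n), flip via reciprocity, reduce):
  reciprocity: (429/599) -> +(599/429)
  reduce: (170/429)
  pull out 2: (2/429) = -1  (since 429 mod 8 = 5)
  reciprocity: (85/429) -> +(429/85)
  reduce: (4/85)
  pull out 2: (2/85) = -1  (since 85 mod 8 = 5)
  pull out 2: (2/85) = -1  (since 85 mod 8 = 5)
  (1/85) = 1
Product of signs = -1
(429/599) = -1

-1


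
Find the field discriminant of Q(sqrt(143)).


For K = Q(sqrt(d)) with d squarefree: disc(K) = d if d = 1 mod 4, and disc(K) = 4d if d = 2 or 3 mod 4.
Here d = 143, and d mod 4 = 3.
d = 3 mod 4, not 1 (O_K = Z[sqrt(d)]), so disc(K) = 4d = 4 * (143) = 572

572


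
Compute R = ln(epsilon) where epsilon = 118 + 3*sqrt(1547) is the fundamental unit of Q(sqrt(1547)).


epsilon = 118 + 3*sqrt(1547)
= 235.9958
R = ln(235.9958)
= 5.4638

5.4638


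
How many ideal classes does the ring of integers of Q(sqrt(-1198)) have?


K = Q(sqrt(-1198)). d mod 4 = 2, so D = disc(K) = 4d = -4792
h(K) equals the number of primitive reduced positive-definite forms (a, b, c) = a*x^2 + b*x*y + c*y^2 with b^2 - 4ac = D,
where reduced means |b| <= a <= c, with b >= 0 whenever |b| = a or a = c, and primitive means gcd(a, b, c) = 1.
Reduced forces 3a^2 <= |D| = 4792, so 1 <= a <= 39; b must have the parity of D, and c = (b^2 - D)/(4a) must be an integer >= a.
Enumerate a = 1..39, b in [-a, a]:
  a=1: (1, 0, 1198)  [1]
  a=2: (2, 0, 599)  [1]
  a=3..10: none
  a=11: (11, -2, 109), (11, 2, 109)  [2]
  a=12..16: none
  a=17: (17, -6, 71), (17, 6, 71)  [2]
  a=18..21: none
  a=22: (22, -20, 59), (22, 20, 59)  [2]
  a=23..28: none
  a=29: (29, -14, 43), (29, 14, 43)  [2]
  a=30..33: none
  a=34: (34, -28, 41), (34, 28, 41)  [2]
  a=35..39: none
Total reduced forms: 1 + 1 + 2 + 2 + 2 + 2 + 2 = 12
h = 12

12


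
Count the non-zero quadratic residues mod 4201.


For prime p, the number of non-zero quadratic residues is (p-1)/2.
= (4201-1)/2
= 2100

2100


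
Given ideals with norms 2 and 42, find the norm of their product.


N(IJ) = N(I) * N(J)
= 2 * 42
= 84

84


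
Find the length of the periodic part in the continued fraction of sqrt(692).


Run the CF algorithm for sqrt(692).
a_0 = floor(sqrt(692)) = 26; set m_0=0, q_0=1.
Recurrence: m' = q*a - m,  q' = (d - m'^2)/q,  a' = floor((a_0 + m')/q').
  step 1: m=26, q=16, a=3
  step 2: m=22, q=13, a=3
  step 3: m=17, q=31, a=1
  step 4: m=14, q=16, a=2
  step 5: m=18, q=23, a=1
  step 6: m=5, q=29, a=1
  step 7: m=24, q=4, a=12
  step 8: m=24, q=29, a=1
  step 9: m=5, q=23, a=1
  step 10: m=18, q=16, a=2
  step 11: m=14, q=31, a=1
  step 12: m=17, q=13, a=3
  step 13: m=22, q=16, a=3
  step 14: m=26, q=1, a=52
a_14 = 2*a_0 = 52, so the period closes here.
sqrt(692) = [26; 3, 3, 1, 2, 1, 1, 12, 1, 1, 2, 1, 3, 3, 52]
Period length = 14

14


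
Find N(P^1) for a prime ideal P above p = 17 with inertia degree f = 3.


N(P^a) = p^(a*f)
= 17^(1*3)
= 17^3
= 4913

4913


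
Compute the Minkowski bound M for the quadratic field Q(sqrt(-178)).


d = -178, d mod 4 = 2, so disc(K) = 4d = -712; |disc(K)| = 712
Imaginary quadratic field, so n = 2, s = r2 = 1, r1 = 0
M = (n!/n^n) * (4/pi)^s * sqrt(|disc(K)|) = (2!/2^2) * (4/pi)^1 * sqrt(712)
= 0.5 * 1.273240 * 26.683328
= 16.9871

16.9871


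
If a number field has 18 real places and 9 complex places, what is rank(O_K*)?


By Dirichlet's unit theorem:
rank = r1 + r2 - 1
= 18 + 9 - 1
= 26

26


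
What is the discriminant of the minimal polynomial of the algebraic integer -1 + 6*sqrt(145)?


The element -1 + 6*sqrt(145) has minimal polynomial:
x^2 + 2*x - 5219
Discriminant = (2)^2 - 4*(-5219)
= 4 + 20876
= 20880

20880


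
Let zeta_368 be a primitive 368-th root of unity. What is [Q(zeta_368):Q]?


The degree equals Euler's totient phi(368).
368 = 2^4 * 23
phi(368) = 176

176


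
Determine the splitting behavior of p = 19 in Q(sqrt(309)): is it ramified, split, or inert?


K = Q(sqrt(309)). Since d mod 4 = 1, disc(K) = 309.
Check p | disc: 309 mod 19 = 5.
p does not divide disc. Compute Legendre symbol (d/p):
5^((19-1)/2) mod 19 = 1
(d/p) = 1, so p splits: (p) = P*P' with e=1, f=1, g=2.
Therefore p is split.

split


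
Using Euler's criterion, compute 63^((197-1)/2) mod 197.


p = 197 is prime and the exponent is (p-1)/2 = 98, so by Euler's criterion 63^98 = (63/197) = +1 or -1 mod 197.
Compute by square-and-multiply:
  98 = 64 + 32 + 2 (binary 1100010)
  Repeated squaring mod 197: 63^1 = 63, 63^2 = 29, 63^4 = 53, 63^8 = 51, 63^16 = 40, 63^32 = 24, 63^64 = 182
  63^98 = 63^64 * 63^32 * 63^2 = 182 * 24 * 29 mod 197
    182 * 24 = 4368 = 34 mod 197
    34 * 29 = 986 = 1 mod 197
  63^98 = 1 mod 197
Result 1: 63 is a quadratic residue mod 197.
63^98 mod 197 = 1

1


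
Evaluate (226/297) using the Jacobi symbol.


Compute (226/297) via quadratic reciprocity:
  pull out 2: (2/297) = +1  (since 297 mod 8 = 1)
  reciprocity: (113/297) -> +(297/113)
  reduce: (71/113)
  reciprocity: (71/113) -> +(113/71)
  reduce: (42/71)
  pull out 2: (2/71) = +1  (since 71 mod 8 = 7)
  reciprocity: (21/71) -> +(71/21)
  reduce: (8/21)
  pull out 2: (2/21) = -1  (since 21 mod 8 = 5)
  pull out 2: (2/21) = -1  (since 21 mod 8 = 5)
  pull out 2: (2/21) = -1  (since 21 mod 8 = 5)
  (1/21) = 1
Product of signs = -1

-1


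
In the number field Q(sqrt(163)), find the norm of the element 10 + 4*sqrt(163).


N(a + b*sqrt(d)) = a^2 - d*b^2
= (10)^2 - (163)*(4)^2
= 100 - 2608
= -2508

-2508


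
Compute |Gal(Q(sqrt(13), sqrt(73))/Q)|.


The 2 square roots of distinct primes are multiplicatively independent over Q,
so [K:Q] = 2^2 and Gal(K/Q) is isomorphic to (Z/2Z)^2.
|Gal| = 2^2 = 4

4


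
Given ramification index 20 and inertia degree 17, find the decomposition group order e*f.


|D_P| = e * f
= 20 * 17
= 340

340


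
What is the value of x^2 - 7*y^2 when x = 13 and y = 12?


x^2 - d*y^2
= 13^2 - 7*12^2
= 169 - 1008
= -839

-839


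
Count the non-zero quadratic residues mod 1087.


For prime p, the number of non-zero quadratic residues is (p-1)/2.
= (1087-1)/2
= 543

543


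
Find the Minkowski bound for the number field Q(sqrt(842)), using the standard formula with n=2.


d = 842, d mod 4 = 2, so disc(K) = 4d = 3368; |disc(K)| = 3368
Real quadratic field, so n = 2, s = r2 = 0, r1 = 2
M = (n!/n^n) * (4/pi)^s * sqrt(|disc(K)|) = (2!/2^2) * (4/pi)^0 * sqrt(3368)
= 0.5 * 1.000000 * 58.034473
= 29.0172

29.0172


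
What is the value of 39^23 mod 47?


p = 47 is prime and the exponent is (p-1)/2 = 23, so by Euler's criterion 39^23 = (39/47) = +1 or -1 mod 47.
Compute by square-and-multiply:
  23 = 16 + 4 + 2 + 1 (binary 10111)
  Repeated squaring mod 47: 39^1 = 39, 39^2 = 17, 39^4 = 7, 39^8 = 2, 39^16 = 4
  39^23 = 39^16 * 39^4 * 39^2 * 39^1 = 4 * 7 * 17 * 39 mod 47
    4 * 7 = 28 = 28 mod 47
    28 * 17 = 476 = 6 mod 47
    6 * 39 = 234 = 46 mod 47
  39^23 = 46 mod 47
Result 46 = p - 1 = -1 mod 47: 39 is a quadratic non-residue mod 47. As a residue in [0, p-1] the value is 46.
39^23 mod 47 = 46

46


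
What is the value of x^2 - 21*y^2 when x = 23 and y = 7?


x^2 - d*y^2
= 23^2 - 21*7^2
= 529 - 1029
= -500

-500


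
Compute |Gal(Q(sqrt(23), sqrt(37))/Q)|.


The 2 square roots of distinct primes are multiplicatively independent over Q,
so [K:Q] = 2^2 and Gal(K/Q) is isomorphic to (Z/2Z)^2.
|Gal| = 2^2 = 4

4


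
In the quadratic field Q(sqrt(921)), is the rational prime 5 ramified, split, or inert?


K = Q(sqrt(921)). Since d mod 4 = 1, disc(K) = 921.
Check p | disc: 921 mod 5 = 1.
p does not divide disc. Compute Legendre symbol (d/p):
1^((5-1)/2) mod 5 = 1
(d/p) = 1, so p splits: (p) = P*P' with e=1, f=1, g=2.
Therefore p is split.

split


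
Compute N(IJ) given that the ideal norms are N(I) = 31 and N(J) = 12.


N(IJ) = N(I) * N(J)
= 31 * 12
= 372

372


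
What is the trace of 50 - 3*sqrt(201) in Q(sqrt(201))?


Tr(a + b*sqrt(d)) = (a + b*sqrt(d)) + (a - b*sqrt(d)) = 2a
= 2 * (50)
= 100

100


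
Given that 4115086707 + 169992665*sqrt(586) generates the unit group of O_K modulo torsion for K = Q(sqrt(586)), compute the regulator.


epsilon = 4115086707 + 169992665*sqrt(586)
= 8.2302e+09
R = ln(8.2302e+09)
= 22.8311

22.8311


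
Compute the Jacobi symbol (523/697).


Compute (523/697) via quadratic reciprocity:
  reciprocity: (523/697) -> +(697/523)
  reduce: (174/523)
  pull out 2: (2/523) = -1  (since 523 mod 8 = 3)
  reciprocity: (87/523) -> -(523/87)
  reduce: (1/87)
  (1/87) = 1
Product of signs = 1

1


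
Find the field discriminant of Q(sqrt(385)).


For K = Q(sqrt(d)) with d squarefree: disc(K) = d if d = 1 mod 4, and disc(K) = 4d if d = 2 or 3 mod 4.
Here d = 385, and d mod 4 = 1.
d = 1 mod 4 (O_K = Z[(1+sqrt(d))/2]), so disc(K) = d = 385

385


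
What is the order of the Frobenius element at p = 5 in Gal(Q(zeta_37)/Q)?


The Frobenius at p in Gal(Q(zeta_n)/Q) = (Z/nZ)* is the class of p, so its order is ord_37(5), the smallest k >= 1 with 5^k = 1 mod 37.
n = 37 = 37, phi(37) = 36; the order divides phi(n).
Divisors of 36: 1, 2, 3, 4, 6, 9, 12, 18, 36
Repeated squaring mod 37: 5^1 = 5, 5^2 = 25, 5^4 = 33, 5^8 = 16, 5^16 = 34, 5^32 = 9
Test divisors in increasing order:
  k=1: 5^1 = 5 mod 37
  k=2: 5^2 = 25 mod 37
  k=3: 5^3 = 25 * 5 = 14 mod 37
  k=4: 5^4 = 33 mod 37
  k=6: 5^6 = 33 * 25 = 11 mod 37
  k=9: 5^9 = 16 * 5 = 6 mod 37
  k=12: 5^12 = 16 * 33 = 10 mod 37
  k=18: 5^18 = 34 * 25 = 36 mod 37
  k=36: 5^36 = 9 * 33 = 1 mod 37  <- first divisor giving 1
Order = 36

36


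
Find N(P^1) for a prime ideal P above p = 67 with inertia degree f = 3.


N(P^a) = p^(a*f)
= 67^(1*3)
= 67^3
= 300763

300763


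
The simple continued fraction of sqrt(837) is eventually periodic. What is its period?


Run the CF algorithm for sqrt(837).
a_0 = floor(sqrt(837)) = 28; set m_0=0, q_0=1.
Recurrence: m' = q*a - m,  q' = (d - m'^2)/q,  a' = floor((a_0 + m')/q').
  step 1: m=28, q=53, a=1
  step 2: m=25, q=4, a=13
  step 3: m=27, q=27, a=2
  step 4: m=27, q=4, a=13
  step 5: m=25, q=53, a=1
  step 6: m=28, q=1, a=56
a_6 = 2*a_0 = 56, so the period closes here.
sqrt(837) = [28; 1, 13, 2, 13, 1, 56]
Period length = 6

6


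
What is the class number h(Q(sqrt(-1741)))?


K = Q(sqrt(-1741)). d mod 4 = 3, so D = disc(K) = 4d = -6964
h(K) equals the number of primitive reduced positive-definite forms (a, b, c) = a*x^2 + b*x*y + c*y^2 with b^2 - 4ac = D,
where reduced means |b| <= a <= c, with b >= 0 whenever |b| = a or a = c, and primitive means gcd(a, b, c) = 1.
Reduced forces 3a^2 <= |D| = 6964, so 1 <= a <= 48; b must have the parity of D, and c = (b^2 - D)/(4a) must be an integer >= a.
Enumerate a = 1..48, b in [-a, a]:
  a=1: (1, 0, 1741)  [1]
  a=2: (2, 2, 871)  [1]
  a=3..4: none
  a=5: (5, -4, 349), (5, 4, 349)  [2]
  a=6: none
  a=7: (7, -6, 250), (7, 6, 250)  [2]
  a=8..9: none
  a=10: (10, -6, 175), (10, 6, 175)  [2]
  a=11..12: none
  a=13: (13, -2, 134), (13, 2, 134)  [2]
  a=14: (14, -6, 125), (14, 6, 125)  [2]
  a=15..18: none
  a=19: (19, -16, 95), (19, 16, 95)  [2]
  a=20..24: none
  a=25: (25, -6, 70), (25, 6, 70)  [2]
  a=26: (26, -2, 67), (26, 2, 67)  [2]
  a=27..28: none
  a=29: (29, -24, 65), (29, 24, 65)  [2]
  a=30..34: none
  a=35: (35, -34, 58), (35, -6, 50), (35, 6, 50), (35, 34, 58)  [4]
  a=36..37: none
  a=38: (38, -22, 49), (38, 22, 49)  [2]
  a=39..48: none
Total reduced forms: 1 + 1 + 2 + 2 + 2 + 2 + 2 + 2 + 2 + 2 + 2 + 4 + 2 = 26
h = 26

26


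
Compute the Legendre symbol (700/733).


p = 733 is prime, so compute (700/733) with the reciprocity algorithm (Jacobi-symbol steps: pull out 2s via (2/n), flip via reciprocity, reduce):
  pull out 2: (2/733) = -1  (since 733 mod 8 = 5)
  pull out 2: (2/733) = -1  (since 733 mod 8 = 5)
  reciprocity: (175/733) -> +(733/175)
  reduce: (33/175)
  reciprocity: (33/175) -> +(175/33)
  reduce: (10/33)
  pull out 2: (2/33) = +1  (since 33 mod 8 = 1)
  reciprocity: (5/33) -> +(33/5)
  reduce: (3/5)
  reciprocity: (3/5) -> +(5/3)
  reduce: (2/3)
  pull out 2: (2/3) = -1  (since 3 mod 8 = 3)
  (1/3) = 1
Product of signs = -1
(700/733) = -1

-1


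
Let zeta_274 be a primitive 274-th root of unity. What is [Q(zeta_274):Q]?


The degree equals Euler's totient phi(274).
274 = 2 * 137
phi(274) = 136

136


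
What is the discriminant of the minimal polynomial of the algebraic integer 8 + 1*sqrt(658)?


The element 8 + 1*sqrt(658) has minimal polynomial:
x^2 - 16*x - 594
Discriminant = (-16)^2 - 4*(-594)
= 256 + 2376
= 2632

2632


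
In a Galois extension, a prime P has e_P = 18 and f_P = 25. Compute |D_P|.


|D_P| = e * f
= 18 * 25
= 450

450


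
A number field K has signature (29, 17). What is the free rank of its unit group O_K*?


By Dirichlet's unit theorem:
rank = r1 + r2 - 1
= 29 + 17 - 1
= 45

45


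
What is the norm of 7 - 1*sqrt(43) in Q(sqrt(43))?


N(a + b*sqrt(d)) = a^2 - d*b^2
= (7)^2 - (43)*(-1)^2
= 49 - 43
= 6

6


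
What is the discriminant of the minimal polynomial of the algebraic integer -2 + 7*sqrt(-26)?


The element -2 + 7*sqrt(-26) has minimal polynomial:
x^2 + 4*x + 1278
Discriminant = (4)^2 - 4*(1278)
= 16 - 5112
= -5096

-5096


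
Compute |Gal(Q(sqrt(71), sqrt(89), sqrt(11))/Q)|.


The 3 square roots of distinct primes are multiplicatively independent over Q,
so [K:Q] = 2^3 and Gal(K/Q) is isomorphic to (Z/2Z)^3.
|Gal| = 2^3 = 8

8


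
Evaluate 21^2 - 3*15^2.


x^2 - d*y^2
= 21^2 - 3*15^2
= 441 - 675
= -234

-234


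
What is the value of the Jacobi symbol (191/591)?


Compute (191/591) via quadratic reciprocity:
  reciprocity: (191/591) -> -(591/191)
  reduce: (18/191)
  pull out 2: (2/191) = +1  (since 191 mod 8 = 7)
  reciprocity: (9/191) -> +(191/9)
  reduce: (2/9)
  pull out 2: (2/9) = +1  (since 9 mod 8 = 1)
  (1/9) = 1
Product of signs = -1

-1


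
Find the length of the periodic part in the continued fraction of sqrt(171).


Run the CF algorithm for sqrt(171).
a_0 = floor(sqrt(171)) = 13; set m_0=0, q_0=1.
Recurrence: m' = q*a - m,  q' = (d - m'^2)/q,  a' = floor((a_0 + m')/q').
  step 1: m=13, q=2, a=13
  step 2: m=13, q=1, a=26
a_2 = 2*a_0 = 26, so the period closes here.
sqrt(171) = [13; 13, 26]
Period length = 2

2


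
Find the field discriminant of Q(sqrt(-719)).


For K = Q(sqrt(d)) with d squarefree: disc(K) = d if d = 1 mod 4, and disc(K) = 4d if d = 2 or 3 mod 4.
Here d = -719, and d mod 4 = 1.
d = 1 mod 4 (O_K = Z[(1+sqrt(d))/2]), so disc(K) = d = -719

-719


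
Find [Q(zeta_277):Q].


The degree equals Euler's totient phi(277).
277 = 277
phi(277) = 276

276


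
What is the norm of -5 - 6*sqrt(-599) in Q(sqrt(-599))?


N(a + b*sqrt(d)) = a^2 - d*b^2
= (-5)^2 - (-599)*(-6)^2
= 25 + 21564
= 21589

21589


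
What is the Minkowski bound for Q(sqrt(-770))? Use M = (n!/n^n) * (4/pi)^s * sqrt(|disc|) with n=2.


d = -770, d mod 4 = 2, so disc(K) = 4d = -3080; |disc(K)| = 3080
Imaginary quadratic field, so n = 2, s = r2 = 1, r1 = 0
M = (n!/n^n) * (4/pi)^s * sqrt(|disc(K)|) = (2!/2^2) * (4/pi)^1 * sqrt(3080)
= 0.5 * 1.273240 * 55.497748
= 35.3310

35.3310


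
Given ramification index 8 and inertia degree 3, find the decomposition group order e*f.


|D_P| = e * f
= 8 * 3
= 24

24


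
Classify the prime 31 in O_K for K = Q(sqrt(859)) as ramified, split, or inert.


K = Q(sqrt(859)). Since d mod 4 = 3, disc(K) = 3436.
Check p | disc: 3436 mod 31 = 26.
p does not divide disc. Compute Legendre symbol (d/p):
22^((31-1)/2) mod 31 = -1
(d/p) = -1, so p is inert: (p) stays prime with e=1, f=2, g=1.
Therefore p is inert.

inert


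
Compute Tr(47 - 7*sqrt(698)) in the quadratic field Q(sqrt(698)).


Tr(a + b*sqrt(d)) = (a + b*sqrt(d)) + (a - b*sqrt(d)) = 2a
= 2 * (47)
= 94

94


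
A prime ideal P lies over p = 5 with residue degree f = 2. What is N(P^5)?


N(P^a) = p^(a*f)
= 5^(5*2)
= 5^10
= 9765625

9765625


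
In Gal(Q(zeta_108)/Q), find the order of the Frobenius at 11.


The Frobenius at p in Gal(Q(zeta_n)/Q) = (Z/nZ)* is the class of p, so its order is ord_108(11), the smallest k >= 1 with 11^k = 1 mod 108.
n = 108 = 2^2 * 3^3, phi(108) = 36; the order divides phi(n).
Divisors of 36: 1, 2, 3, 4, 6, 9, 12, 18, 36
Repeated squaring mod 108: 11^1 = 11, 11^2 = 13, 11^4 = 61, 11^8 = 49, 11^16 = 25, 11^32 = 85
Test divisors in increasing order:
  k=1: 11^1 = 11 mod 108
  k=2: 11^2 = 13 mod 108
  k=3: 11^3 = 13 * 11 = 35 mod 108
  k=4: 11^4 = 61 mod 108
  k=6: 11^6 = 61 * 13 = 37 mod 108
  k=9: 11^9 = 49 * 11 = 107 mod 108
  k=12: 11^12 = 49 * 61 = 73 mod 108
  k=18: 11^18 = 25 * 13 = 1 mod 108  <- first divisor giving 1
Order = 18

18


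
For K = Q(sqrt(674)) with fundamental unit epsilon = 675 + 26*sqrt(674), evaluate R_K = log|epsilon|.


epsilon = 675 + 26*sqrt(674)
= 1349.9993
R = ln(1349.9993)
= 7.2079

7.2079


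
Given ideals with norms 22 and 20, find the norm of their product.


N(IJ) = N(I) * N(J)
= 22 * 20
= 440

440


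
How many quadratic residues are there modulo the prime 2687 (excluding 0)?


For prime p, the number of non-zero quadratic residues is (p-1)/2.
= (2687-1)/2
= 1343

1343


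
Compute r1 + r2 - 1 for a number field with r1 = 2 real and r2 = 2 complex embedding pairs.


By Dirichlet's unit theorem:
rank = r1 + r2 - 1
= 2 + 2 - 1
= 3

3


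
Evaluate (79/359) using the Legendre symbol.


p = 359 is prime, so compute (79/359) with the reciprocity algorithm (Jacobi-symbol steps: pull out 2s via (2/n), flip via reciprocity, reduce):
  reciprocity: (79/359) -> -(359/79)
  reduce: (43/79)
  reciprocity: (43/79) -> -(79/43)
  reduce: (36/43)
  pull out 2: (2/43) = -1  (since 43 mod 8 = 3)
  pull out 2: (2/43) = -1  (since 43 mod 8 = 3)
  reciprocity: (9/43) -> +(43/9)
  reduce: (7/9)
  reciprocity: (7/9) -> +(9/7)
  reduce: (2/7)
  pull out 2: (2/7) = +1  (since 7 mod 8 = 7)
  (1/7) = 1
Product of signs = 1
(79/359) = 1

1


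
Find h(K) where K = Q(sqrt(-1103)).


K = Q(sqrt(-1103)). d mod 4 = 1, so D = disc(K) = d = -1103
h(K) equals the number of primitive reduced positive-definite forms (a, b, c) = a*x^2 + b*x*y + c*y^2 with b^2 - 4ac = D,
where reduced means |b| <= a <= c, with b >= 0 whenever |b| = a or a = c, and primitive means gcd(a, b, c) = 1.
Reduced forces 3a^2 <= |D| = 1103, so 1 <= a <= 19; b must have the parity of D, and c = (b^2 - D)/(4a) must be an integer >= a.
Enumerate a = 1..19, b in [-a, a]:
  a=1: (1, 1, 276)  [1]
  a=2: (2, -1, 138), (2, 1, 138)  [2]
  a=3: (3, -1, 92), (3, 1, 92)  [2]
  a=4: (4, -1, 69), (4, 1, 69)  [2]
  a=5: none
  a=6: (6, -5, 47), (6, -1, 46), (6, 1, 46), (6, 5, 47)  [4]
  a=7: none
  a=8: (8, -7, 36), (8, 7, 36)  [2]
  a=9: (9, -7, 32), (9, 7, 32)  [2]
  a=10..11: none
  a=12: (12, -7, 24), (12, -1, 23), (12, 1, 23), (12, 7, 24)  [4]
  a=13..15: none
  a=16: (16, -7, 18), (16, 7, 18)  [2]
  a=17: (17, -11, 18), (17, 11, 18)  [2]
  a=18..19: none
Total reduced forms: 1 + 2 + 2 + 2 + 4 + 2 + 2 + 4 + 2 + 2 = 23
h = 23

23


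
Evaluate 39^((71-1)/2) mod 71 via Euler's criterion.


p = 71 is prime and the exponent is (p-1)/2 = 35, so by Euler's criterion 39^35 = (39/71) = +1 or -1 mod 71.
Compute by square-and-multiply:
  35 = 32 + 2 + 1 (binary 100011)
  Repeated squaring mod 71: 39^1 = 39, 39^2 = 30, 39^4 = 48, 39^8 = 32, 39^16 = 30, 39^32 = 48
  39^35 = 39^32 * 39^2 * 39^1 = 48 * 30 * 39 mod 71
    48 * 30 = 1440 = 20 mod 71
    20 * 39 = 780 = 70 mod 71
  39^35 = 70 mod 71
Result 70 = p - 1 = -1 mod 71: 39 is a quadratic non-residue mod 71. As a residue in [0, p-1] the value is 70.
39^35 mod 71 = 70

70


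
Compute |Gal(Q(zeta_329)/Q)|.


|Gal(Q(zeta_329)/Q)| = phi(329)
= 276

276


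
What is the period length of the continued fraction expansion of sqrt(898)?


Run the CF algorithm for sqrt(898).
a_0 = floor(sqrt(898)) = 29; set m_0=0, q_0=1.
Recurrence: m' = q*a - m,  q' = (d - m'^2)/q,  a' = floor((a_0 + m')/q').
  step 1: m=29, q=57, a=1
  step 2: m=28, q=2, a=28
  step 3: m=28, q=57, a=1
  step 4: m=29, q=1, a=58
a_4 = 2*a_0 = 58, so the period closes here.
sqrt(898) = [29; 1, 28, 1, 58]
Period length = 4

4


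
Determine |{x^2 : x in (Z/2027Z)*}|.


For prime p, the number of non-zero quadratic residues is (p-1)/2.
= (2027-1)/2
= 1013

1013


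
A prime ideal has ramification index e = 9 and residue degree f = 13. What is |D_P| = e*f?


|D_P| = e * f
= 9 * 13
= 117

117


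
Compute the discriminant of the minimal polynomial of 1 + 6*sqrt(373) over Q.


The element 1 + 6*sqrt(373) has minimal polynomial:
x^2 - 2*x - 13427
Discriminant = (-2)^2 - 4*(-13427)
= 4 + 53708
= 53712

53712


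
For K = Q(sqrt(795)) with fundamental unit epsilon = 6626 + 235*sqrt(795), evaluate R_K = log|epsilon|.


epsilon = 6626 + 235*sqrt(795)
= 13251.9999
R = ln(13251.9999)
= 9.4919

9.4919


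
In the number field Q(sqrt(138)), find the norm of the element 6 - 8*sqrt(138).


N(a + b*sqrt(d)) = a^2 - d*b^2
= (6)^2 - (138)*(-8)^2
= 36 - 8832
= -8796

-8796


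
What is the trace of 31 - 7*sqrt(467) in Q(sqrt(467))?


Tr(a + b*sqrt(d)) = (a + b*sqrt(d)) + (a - b*sqrt(d)) = 2a
= 2 * (31)
= 62

62


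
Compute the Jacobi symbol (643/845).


Compute (643/845) via quadratic reciprocity:
  reciprocity: (643/845) -> +(845/643)
  reduce: (202/643)
  pull out 2: (2/643) = -1  (since 643 mod 8 = 3)
  reciprocity: (101/643) -> +(643/101)
  reduce: (37/101)
  reciprocity: (37/101) -> +(101/37)
  reduce: (27/37)
  reciprocity: (27/37) -> +(37/27)
  reduce: (10/27)
  pull out 2: (2/27) = -1  (since 27 mod 8 = 3)
  reciprocity: (5/27) -> +(27/5)
  reduce: (2/5)
  pull out 2: (2/5) = -1  (since 5 mod 8 = 5)
  (1/5) = 1
Product of signs = -1

-1


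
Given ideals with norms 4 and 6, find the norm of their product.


N(IJ) = N(I) * N(J)
= 4 * 6
= 24

24


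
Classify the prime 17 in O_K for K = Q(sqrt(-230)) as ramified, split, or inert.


K = Q(sqrt(-230)). Since d mod 4 = 2, disc(K) = -920.
Check p | disc: -920 mod 17 = 15.
p does not divide disc. Compute Legendre symbol (d/p):
8^((17-1)/2) mod 17 = 1
(d/p) = 1, so p splits: (p) = P*P' with e=1, f=1, g=2.
Therefore p is split.

split


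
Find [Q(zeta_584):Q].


The degree equals Euler's totient phi(584).
584 = 2^3 * 73
phi(584) = 288

288


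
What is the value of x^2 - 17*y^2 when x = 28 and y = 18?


x^2 - d*y^2
= 28^2 - 17*18^2
= 784 - 5508
= -4724

-4724


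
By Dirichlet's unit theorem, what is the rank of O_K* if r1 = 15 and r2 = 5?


By Dirichlet's unit theorem:
rank = r1 + r2 - 1
= 15 + 5 - 1
= 19

19


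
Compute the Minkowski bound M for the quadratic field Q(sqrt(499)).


d = 499, d mod 4 = 3, so disc(K) = 4d = 1996; |disc(K)| = 1996
Real quadratic field, so n = 2, s = r2 = 0, r1 = 2
M = (n!/n^n) * (4/pi)^s * sqrt(|disc(K)|) = (2!/2^2) * (4/pi)^0 * sqrt(1996)
= 0.5 * 1.000000 * 44.676616
= 22.3383

22.3383


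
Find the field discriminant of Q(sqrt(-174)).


For K = Q(sqrt(d)) with d squarefree: disc(K) = d if d = 1 mod 4, and disc(K) = 4d if d = 2 or 3 mod 4.
Here d = -174, and d mod 4 = 2.
d = 2 mod 4, not 1 (O_K = Z[sqrt(d)]), so disc(K) = 4d = 4 * (-174) = -696

-696


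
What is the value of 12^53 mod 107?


p = 107 is prime and the exponent is (p-1)/2 = 53, so by Euler's criterion 12^53 = (12/107) = +1 or -1 mod 107.
Compute by square-and-multiply:
  53 = 32 + 16 + 4 + 1 (binary 110101)
  Repeated squaring mod 107: 12^1 = 12, 12^2 = 37, 12^4 = 85, 12^8 = 56, 12^16 = 33, 12^32 = 19
  12^53 = 12^32 * 12^16 * 12^4 * 12^1 = 19 * 33 * 85 * 12 mod 107
    19 * 33 = 627 = 92 mod 107
    92 * 85 = 7820 = 9 mod 107
    9 * 12 = 108 = 1 mod 107
  12^53 = 1 mod 107
Result 1: 12 is a quadratic residue mod 107.
12^53 mod 107 = 1

1


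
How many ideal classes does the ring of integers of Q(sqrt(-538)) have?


K = Q(sqrt(-538)). d mod 4 = 2, so D = disc(K) = 4d = -2152
h(K) equals the number of primitive reduced positive-definite forms (a, b, c) = a*x^2 + b*x*y + c*y^2 with b^2 - 4ac = D,
where reduced means |b| <= a <= c, with b >= 0 whenever |b| = a or a = c, and primitive means gcd(a, b, c) = 1.
Reduced forces 3a^2 <= |D| = 2152, so 1 <= a <= 26; b must have the parity of D, and c = (b^2 - D)/(4a) must be an integer >= a.
Enumerate a = 1..26, b in [-a, a]:
  a=1: (1, 0, 538)  [1]
  a=2: (2, 0, 269)  [1]
  a=3..6: none
  a=7: (7, -2, 77), (7, 2, 77)  [2]
  a=8..10: none
  a=11: (11, -2, 49), (11, 2, 49)  [2]
  a=12..13: none
  a=14: (14, -12, 41), (14, 12, 41)  [2]
  a=15..21: none
  a=22: (22, -20, 29), (22, 20, 29)  [2]
  a=23..26: none
Total reduced forms: 1 + 1 + 2 + 2 + 2 + 2 = 10
h = 10

10
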